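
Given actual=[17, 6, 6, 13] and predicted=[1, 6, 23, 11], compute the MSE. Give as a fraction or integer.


MSE = (1/4) * ((17-1)^2=256 + (6-6)^2=0 + (6-23)^2=289 + (13-11)^2=4). Sum = 549. MSE = 549/4.

549/4


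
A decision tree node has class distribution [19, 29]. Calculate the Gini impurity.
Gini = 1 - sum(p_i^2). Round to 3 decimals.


Total = 48. Proportions: 19/48, 29/48. sum(p_i^2) = 0.5217. Gini = 1 - 0.5217 = 0.4783, which rounds to 0.478.

0.478


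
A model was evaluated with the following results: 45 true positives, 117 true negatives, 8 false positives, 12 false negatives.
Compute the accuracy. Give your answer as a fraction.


Accuracy = (TP + TN) / (TP + TN + FP + FN) = (45 + 117) / 182 = 81/91.

81/91


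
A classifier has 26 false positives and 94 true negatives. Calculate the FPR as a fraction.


FPR = FP / (FP + TN) = 26 / 120 = 13/60.

13/60


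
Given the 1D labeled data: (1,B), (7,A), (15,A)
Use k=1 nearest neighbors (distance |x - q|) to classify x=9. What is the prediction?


Distances: |1-9|=8, |7-9|=2, |15-9|=6. 1 nearest: (7,A). Counts: {'A': 1}. Majority class: A.

A


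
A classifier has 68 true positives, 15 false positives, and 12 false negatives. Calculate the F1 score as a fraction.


Precision = 68/83 = 68/83. Recall = 68/80 = 17/20. F1 = 2*P*R/(P+R) = 136/163.

136/163


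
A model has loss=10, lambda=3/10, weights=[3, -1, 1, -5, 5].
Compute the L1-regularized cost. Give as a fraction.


L1 norm = sum(|w|) = 15. J = 10 + 3/10 * 15 = 29/2.

29/2


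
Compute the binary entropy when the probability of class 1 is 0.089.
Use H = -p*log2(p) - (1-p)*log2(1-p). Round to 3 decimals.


H = -0.089*log2(0.089) - 0.911*log2(0.911) = 0.433.

0.433


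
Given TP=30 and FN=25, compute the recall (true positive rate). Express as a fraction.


Recall = TP / (TP + FN) = 30 / 55 = 6/11.

6/11


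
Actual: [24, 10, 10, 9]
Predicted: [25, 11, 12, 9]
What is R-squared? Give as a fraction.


Mean(y) = 53/4. SS_res = 6. SS_tot = 619/4. R^2 = 1 - 6/(619/4) = 595/619.

595/619


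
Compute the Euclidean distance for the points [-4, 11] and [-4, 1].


d = sqrt(sum of squared differences). (-4--4)^2=0, (11-1)^2=100. Sum = 100.

10


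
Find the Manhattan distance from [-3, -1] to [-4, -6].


d = sum of absolute differences: |-3--4|=1 + |-1--6|=5 = 6.

6


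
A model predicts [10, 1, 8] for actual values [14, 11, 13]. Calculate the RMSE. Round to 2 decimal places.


MSE = 47.0000. RMSE = sqrt(47.0000) = 6.86.

6.86


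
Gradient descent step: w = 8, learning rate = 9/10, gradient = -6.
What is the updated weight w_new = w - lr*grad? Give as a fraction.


w_new = 8 - 9/10 * -6 = 8 - -27/5 = 67/5.

67/5


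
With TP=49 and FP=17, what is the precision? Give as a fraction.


Precision = TP / (TP + FP) = 49 / 66 = 49/66.

49/66


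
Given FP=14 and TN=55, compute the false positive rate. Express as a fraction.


FPR = FP / (FP + TN) = 14 / 69 = 14/69.

14/69


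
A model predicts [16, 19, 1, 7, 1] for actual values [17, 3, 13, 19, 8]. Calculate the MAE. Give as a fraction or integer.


MAE = (1/5) * (|17-16|=1 + |3-19|=16 + |13-1|=12 + |19-7|=12 + |8-1|=7). Sum = 48. MAE = 48/5.

48/5


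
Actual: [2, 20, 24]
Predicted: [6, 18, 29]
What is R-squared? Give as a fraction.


Mean(y) = 46/3. SS_res = 45. SS_tot = 824/3. R^2 = 1 - 45/(824/3) = 689/824.

689/824


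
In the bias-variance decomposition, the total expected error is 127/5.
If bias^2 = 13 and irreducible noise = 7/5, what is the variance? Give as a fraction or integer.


Total error = bias^2 + variance + irreducible noise. So variance = 127/5 - 13 - 7/5 = 11.

11


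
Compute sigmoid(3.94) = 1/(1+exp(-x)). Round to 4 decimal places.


sigma(3.94) = 1/(1+e^(-3.94)) = 1/(1+0.019448) = 1/1.019448 = 0.9809.

0.9809


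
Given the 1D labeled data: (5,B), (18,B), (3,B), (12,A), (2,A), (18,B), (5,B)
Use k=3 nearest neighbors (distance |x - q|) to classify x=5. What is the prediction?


Distances: |5-5|=0, |18-5|=13, |3-5|=2, |12-5|=7, |2-5|=3, |18-5|=13, |5-5|=0. 3 nearest: (5,B), (5,B), (3,B). Counts: {'B': 3}. Majority class: B.

B


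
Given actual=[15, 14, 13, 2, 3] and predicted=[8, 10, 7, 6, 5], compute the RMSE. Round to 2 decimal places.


MSE = 24.2000. RMSE = sqrt(24.2000) = 4.92.

4.92


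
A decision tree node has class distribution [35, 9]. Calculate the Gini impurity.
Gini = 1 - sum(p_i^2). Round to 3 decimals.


Total = 44. Proportions: 35/44, 9/44. sum(p_i^2) = 0.6746. Gini = 1 - 0.6746 = 0.3254, which rounds to 0.325.

0.325


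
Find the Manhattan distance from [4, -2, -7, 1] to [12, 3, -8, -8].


d = sum of absolute differences: |4-12|=8 + |-2-3|=5 + |-7--8|=1 + |1--8|=9 = 23.

23


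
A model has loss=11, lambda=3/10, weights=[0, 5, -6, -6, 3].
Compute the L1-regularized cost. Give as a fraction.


L1 norm = sum(|w|) = 20. J = 11 + 3/10 * 20 = 17.

17


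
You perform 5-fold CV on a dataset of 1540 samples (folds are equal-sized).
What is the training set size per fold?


Each validation fold has 1540/5 = 308 samples. Training set = 1540 - 308 = 1232.

1232


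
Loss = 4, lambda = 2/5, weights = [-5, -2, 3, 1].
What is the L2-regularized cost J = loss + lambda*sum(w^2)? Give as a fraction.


L2 sq norm = sum(w^2) = 39. J = 4 + 2/5 * 39 = 98/5.

98/5


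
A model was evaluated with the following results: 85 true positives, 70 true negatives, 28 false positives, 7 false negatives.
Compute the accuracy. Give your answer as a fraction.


Accuracy = (TP + TN) / (TP + TN + FP + FN) = (85 + 70) / 190 = 31/38.

31/38


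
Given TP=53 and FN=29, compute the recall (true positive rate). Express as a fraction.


Recall = TP / (TP + FN) = 53 / 82 = 53/82.

53/82


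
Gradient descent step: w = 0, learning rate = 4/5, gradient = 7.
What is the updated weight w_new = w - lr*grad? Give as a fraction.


w_new = 0 - 4/5 * 7 = 0 - 28/5 = -28/5.

-28/5


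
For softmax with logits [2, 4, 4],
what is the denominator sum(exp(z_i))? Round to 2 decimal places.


Denom = e^2=7.3891 + e^4=54.5982 + e^4=54.5982. Sum = 116.5855, which rounds to 116.59.

116.59


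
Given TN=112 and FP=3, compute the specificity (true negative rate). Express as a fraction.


Specificity = TN / (TN + FP) = 112 / 115 = 112/115.

112/115


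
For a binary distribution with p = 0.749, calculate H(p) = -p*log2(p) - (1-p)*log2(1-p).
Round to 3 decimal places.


H = -0.749*log2(0.749) - 0.251*log2(0.251) = 0.813.

0.813


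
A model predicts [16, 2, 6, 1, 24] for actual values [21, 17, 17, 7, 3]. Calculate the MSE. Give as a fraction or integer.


MSE = (1/5) * ((21-16)^2=25 + (17-2)^2=225 + (17-6)^2=121 + (7-1)^2=36 + (3-24)^2=441). Sum = 848. MSE = 848/5.

848/5


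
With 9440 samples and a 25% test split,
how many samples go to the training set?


Test set = 9440 * 25% = 2360. Training set = 9440 - 2360 = 7080.

7080


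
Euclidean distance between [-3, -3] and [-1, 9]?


d = sqrt(sum of squared differences). (-3--1)^2=4, (-3-9)^2=144. Sum = 148.

sqrt(148)


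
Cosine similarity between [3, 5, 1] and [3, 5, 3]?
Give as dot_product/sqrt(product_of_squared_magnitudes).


dot = 37. |a|^2 = 35, |b|^2 = 43. cos = 37/sqrt(1505).

37/sqrt(1505)


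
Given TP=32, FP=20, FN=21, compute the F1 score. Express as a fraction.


Precision = 32/52 = 8/13. Recall = 32/53 = 32/53. F1 = 2*P*R/(P+R) = 64/105.

64/105


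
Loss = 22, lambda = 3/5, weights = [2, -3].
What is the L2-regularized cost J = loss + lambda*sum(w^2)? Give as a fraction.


L2 sq norm = sum(w^2) = 13. J = 22 + 3/5 * 13 = 149/5.

149/5


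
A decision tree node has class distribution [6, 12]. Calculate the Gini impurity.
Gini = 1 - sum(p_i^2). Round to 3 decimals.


Total = 18. Proportions: 6/18, 12/18. sum(p_i^2) = 0.5556. Gini = 1 - 0.5556 = 0.4444, which rounds to 0.444.

0.444


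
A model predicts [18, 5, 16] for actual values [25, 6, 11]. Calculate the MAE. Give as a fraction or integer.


MAE = (1/3) * (|25-18|=7 + |6-5|=1 + |11-16|=5). Sum = 13. MAE = 13/3.

13/3


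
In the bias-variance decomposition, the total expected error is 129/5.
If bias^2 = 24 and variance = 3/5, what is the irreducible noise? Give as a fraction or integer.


Total error = bias^2 + variance + irreducible noise. So irreducible noise = 129/5 - 24 - 3/5 = 6/5.

6/5


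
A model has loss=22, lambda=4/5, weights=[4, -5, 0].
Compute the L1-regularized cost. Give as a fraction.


L1 norm = sum(|w|) = 9. J = 22 + 4/5 * 9 = 146/5.

146/5


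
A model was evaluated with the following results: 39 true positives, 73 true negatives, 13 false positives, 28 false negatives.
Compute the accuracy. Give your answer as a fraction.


Accuracy = (TP + TN) / (TP + TN + FP + FN) = (39 + 73) / 153 = 112/153.

112/153


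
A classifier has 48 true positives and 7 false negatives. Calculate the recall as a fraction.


Recall = TP / (TP + FN) = 48 / 55 = 48/55.

48/55


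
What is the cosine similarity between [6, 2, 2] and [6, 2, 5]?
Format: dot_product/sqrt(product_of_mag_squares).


dot = 50. |a|^2 = 44, |b|^2 = 65. cos = 50/sqrt(2860).

50/sqrt(2860)


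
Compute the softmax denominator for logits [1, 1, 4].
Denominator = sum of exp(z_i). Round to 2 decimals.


Denom = e^1=2.7183 + e^1=2.7183 + e^4=54.5982. Sum = 60.0348, which rounds to 60.03.

60.03


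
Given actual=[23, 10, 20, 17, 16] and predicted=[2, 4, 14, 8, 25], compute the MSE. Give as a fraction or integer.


MSE = (1/5) * ((23-2)^2=441 + (10-4)^2=36 + (20-14)^2=36 + (17-8)^2=81 + (16-25)^2=81). Sum = 675. MSE = 135.

135


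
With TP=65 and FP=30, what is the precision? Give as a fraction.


Precision = TP / (TP + FP) = 65 / 95 = 13/19.

13/19


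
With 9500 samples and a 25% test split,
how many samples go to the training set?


Test set = 9500 * 25% = 2375. Training set = 9500 - 2375 = 7125.

7125


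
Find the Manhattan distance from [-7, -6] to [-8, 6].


d = sum of absolute differences: |-7--8|=1 + |-6-6|=12 = 13.

13


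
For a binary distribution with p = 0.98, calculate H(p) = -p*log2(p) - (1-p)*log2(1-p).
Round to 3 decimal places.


H = -0.98*log2(0.98) - 0.02*log2(0.02) = 0.141.

0.141


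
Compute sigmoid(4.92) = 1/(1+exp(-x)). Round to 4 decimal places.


sigma(4.92) = 1/(1+e^(-4.92)) = 1/(1+0.007299) = 1/1.007299 = 0.9928.

0.9928


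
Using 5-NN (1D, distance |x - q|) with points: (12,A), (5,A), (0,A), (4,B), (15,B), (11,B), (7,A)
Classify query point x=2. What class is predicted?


Distances: |12-2|=10, |5-2|=3, |0-2|=2, |4-2|=2, |15-2|=13, |11-2|=9, |7-2|=5. 5 nearest: (0,A), (4,B), (5,A), (7,A), (11,B). Counts: {'A': 3, 'B': 2}. Majority class: A.

A


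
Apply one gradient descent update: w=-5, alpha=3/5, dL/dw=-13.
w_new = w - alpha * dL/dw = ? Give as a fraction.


w_new = -5 - 3/5 * -13 = -5 - -39/5 = 14/5.

14/5


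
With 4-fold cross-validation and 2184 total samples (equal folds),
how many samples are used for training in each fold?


Each validation fold has 2184/4 = 546 samples. Training set = 2184 - 546 = 1638.

1638


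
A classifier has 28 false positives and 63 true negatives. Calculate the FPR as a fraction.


FPR = FP / (FP + TN) = 28 / 91 = 4/13.

4/13


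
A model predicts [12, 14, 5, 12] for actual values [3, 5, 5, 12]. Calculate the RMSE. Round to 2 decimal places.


MSE = 40.5000. RMSE = sqrt(40.5000) = 6.36.

6.36


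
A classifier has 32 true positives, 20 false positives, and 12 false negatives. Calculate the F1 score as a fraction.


Precision = 32/52 = 8/13. Recall = 32/44 = 8/11. F1 = 2*P*R/(P+R) = 2/3.

2/3


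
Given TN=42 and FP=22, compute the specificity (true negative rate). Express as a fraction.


Specificity = TN / (TN + FP) = 42 / 64 = 21/32.

21/32


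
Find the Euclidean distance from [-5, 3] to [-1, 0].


d = sqrt(sum of squared differences). (-5--1)^2=16, (3-0)^2=9. Sum = 25.

5


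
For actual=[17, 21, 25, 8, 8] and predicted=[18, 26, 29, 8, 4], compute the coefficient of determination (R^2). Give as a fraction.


Mean(y) = 79/5. SS_res = 58. SS_tot = 1174/5. R^2 = 1 - 58/(1174/5) = 442/587.

442/587


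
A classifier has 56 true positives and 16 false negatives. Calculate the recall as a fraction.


Recall = TP / (TP + FN) = 56 / 72 = 7/9.

7/9


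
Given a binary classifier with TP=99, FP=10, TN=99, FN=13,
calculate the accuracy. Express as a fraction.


Accuracy = (TP + TN) / (TP + TN + FP + FN) = (99 + 99) / 221 = 198/221.

198/221


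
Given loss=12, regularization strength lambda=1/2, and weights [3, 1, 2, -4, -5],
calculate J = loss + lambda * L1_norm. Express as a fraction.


L1 norm = sum(|w|) = 15. J = 12 + 1/2 * 15 = 39/2.

39/2


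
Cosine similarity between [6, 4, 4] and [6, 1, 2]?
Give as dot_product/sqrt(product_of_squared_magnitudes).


dot = 48. |a|^2 = 68, |b|^2 = 41. cos = 48/sqrt(2788).

48/sqrt(2788)


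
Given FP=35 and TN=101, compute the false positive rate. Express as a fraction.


FPR = FP / (FP + TN) = 35 / 136 = 35/136.

35/136


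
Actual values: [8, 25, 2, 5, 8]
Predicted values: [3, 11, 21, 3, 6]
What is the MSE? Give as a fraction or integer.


MSE = (1/5) * ((8-3)^2=25 + (25-11)^2=196 + (2-21)^2=361 + (5-3)^2=4 + (8-6)^2=4). Sum = 590. MSE = 118.

118


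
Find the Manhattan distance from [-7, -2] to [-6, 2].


d = sum of absolute differences: |-7--6|=1 + |-2-2|=4 = 5.

5


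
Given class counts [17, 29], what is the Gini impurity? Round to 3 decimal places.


Total = 46. Proportions: 17/46, 29/46. sum(p_i^2) = 0.5340. Gini = 1 - 0.5340 = 0.4660, which rounds to 0.466.

0.466


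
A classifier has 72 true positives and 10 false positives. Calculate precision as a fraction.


Precision = TP / (TP + FP) = 72 / 82 = 36/41.

36/41


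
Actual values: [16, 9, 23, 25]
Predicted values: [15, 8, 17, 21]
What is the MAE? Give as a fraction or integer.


MAE = (1/4) * (|16-15|=1 + |9-8|=1 + |23-17|=6 + |25-21|=4). Sum = 12. MAE = 3.

3


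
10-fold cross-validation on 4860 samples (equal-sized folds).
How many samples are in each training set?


Each validation fold has 4860/10 = 486 samples. Training set = 4860 - 486 = 4374.

4374


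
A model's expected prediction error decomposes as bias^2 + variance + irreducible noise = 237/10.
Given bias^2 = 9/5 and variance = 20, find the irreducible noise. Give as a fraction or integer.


Total error = bias^2 + variance + irreducible noise. So irreducible noise = 237/10 - 9/5 - 20 = 19/10.

19/10


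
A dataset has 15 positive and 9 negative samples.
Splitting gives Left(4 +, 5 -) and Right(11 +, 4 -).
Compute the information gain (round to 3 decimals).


H(parent) = 0.9544. H(left) = 0.9911, H(right) = 0.8366. Weighted = (9/24)*0.9911 + (15/24)*0.8366 = 0.8945. IG = 0.9544 - 0.8945 = 0.0599, which rounds to 0.060.

0.060


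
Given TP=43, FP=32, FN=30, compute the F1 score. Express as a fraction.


Precision = 43/75 = 43/75. Recall = 43/73 = 43/73. F1 = 2*P*R/(P+R) = 43/74.

43/74


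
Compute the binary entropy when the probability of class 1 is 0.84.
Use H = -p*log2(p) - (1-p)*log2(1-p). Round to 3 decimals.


H = -0.84*log2(0.84) - 0.16*log2(0.16) = 0.634.

0.634


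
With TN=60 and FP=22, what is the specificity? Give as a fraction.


Specificity = TN / (TN + FP) = 60 / 82 = 30/41.

30/41


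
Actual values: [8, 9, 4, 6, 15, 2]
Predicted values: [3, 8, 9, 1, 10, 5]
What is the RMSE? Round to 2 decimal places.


MSE = 18.3333. RMSE = sqrt(18.3333) = 4.28.

4.28


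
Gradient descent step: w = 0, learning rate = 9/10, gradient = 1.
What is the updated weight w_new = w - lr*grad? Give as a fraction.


w_new = 0 - 9/10 * 1 = 0 - 9/10 = -9/10.

-9/10


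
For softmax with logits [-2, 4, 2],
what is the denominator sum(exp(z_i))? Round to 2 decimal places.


Denom = e^-2=0.1353 + e^4=54.5982 + e^2=7.3891. Sum = 62.1226, which rounds to 62.12.

62.12


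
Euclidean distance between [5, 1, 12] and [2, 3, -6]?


d = sqrt(sum of squared differences). (5-2)^2=9, (1-3)^2=4, (12--6)^2=324. Sum = 337.

sqrt(337)


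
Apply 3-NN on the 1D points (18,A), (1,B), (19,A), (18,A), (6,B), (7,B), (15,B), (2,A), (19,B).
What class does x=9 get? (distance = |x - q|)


Distances: |18-9|=9, |1-9|=8, |19-9|=10, |18-9|=9, |6-9|=3, |7-9|=2, |15-9|=6, |2-9|=7, |19-9|=10. 3 nearest: (7,B), (6,B), (15,B). Counts: {'B': 3}. Majority class: B.

B


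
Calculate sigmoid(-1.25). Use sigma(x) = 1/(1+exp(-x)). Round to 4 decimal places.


sigma(-1.25) = 1/(1+e^(1.25)) = 1/(1+3.490343) = 1/4.490343 = 0.2227.

0.2227


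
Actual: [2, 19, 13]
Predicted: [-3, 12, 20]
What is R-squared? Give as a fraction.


Mean(y) = 34/3. SS_res = 123. SS_tot = 446/3. R^2 = 1 - 123/(446/3) = 77/446.

77/446


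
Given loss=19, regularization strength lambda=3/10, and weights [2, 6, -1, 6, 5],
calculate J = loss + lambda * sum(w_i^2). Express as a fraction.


L2 sq norm = sum(w^2) = 102. J = 19 + 3/10 * 102 = 248/5.

248/5


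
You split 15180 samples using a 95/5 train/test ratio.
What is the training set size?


Test set = 15180 * 5% = 759. Training set = 15180 - 759 = 14421.

14421


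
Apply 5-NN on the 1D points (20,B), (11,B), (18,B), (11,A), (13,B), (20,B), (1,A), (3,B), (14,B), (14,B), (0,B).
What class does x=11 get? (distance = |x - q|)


Distances: |20-11|=9, |11-11|=0, |18-11|=7, |11-11|=0, |13-11|=2, |20-11|=9, |1-11|=10, |3-11|=8, |14-11|=3, |14-11|=3, |0-11|=11. 5 nearest: (11,A), (11,B), (13,B), (14,B), (14,B). Counts: {'A': 1, 'B': 4}. Majority class: B.

B


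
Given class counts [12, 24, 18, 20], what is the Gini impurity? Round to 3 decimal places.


Total = 74. Proportions: 12/74, 24/74, 18/74, 20/74. sum(p_i^2) = 0.2637. Gini = 1 - 0.2637 = 0.7363, which rounds to 0.736.

0.736


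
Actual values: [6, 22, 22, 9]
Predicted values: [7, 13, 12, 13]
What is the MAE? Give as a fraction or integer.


MAE = (1/4) * (|6-7|=1 + |22-13|=9 + |22-12|=10 + |9-13|=4). Sum = 24. MAE = 6.

6


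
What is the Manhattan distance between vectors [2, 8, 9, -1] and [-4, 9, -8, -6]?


d = sum of absolute differences: |2--4|=6 + |8-9|=1 + |9--8|=17 + |-1--6|=5 = 29.

29


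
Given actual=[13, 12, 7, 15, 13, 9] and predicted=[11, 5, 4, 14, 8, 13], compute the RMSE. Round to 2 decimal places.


MSE = 17.3333. RMSE = sqrt(17.3333) = 4.16.

4.16


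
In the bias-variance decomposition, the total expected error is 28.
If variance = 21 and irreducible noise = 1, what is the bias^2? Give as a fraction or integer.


Total error = bias^2 + variance + irreducible noise. So bias^2 = 28 - 21 - 1 = 6.

6


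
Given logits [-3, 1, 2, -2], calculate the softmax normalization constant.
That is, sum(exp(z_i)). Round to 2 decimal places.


Denom = e^-3=0.0498 + e^1=2.7183 + e^2=7.3891 + e^-2=0.1353. Sum = 10.2925, which rounds to 10.29.

10.29


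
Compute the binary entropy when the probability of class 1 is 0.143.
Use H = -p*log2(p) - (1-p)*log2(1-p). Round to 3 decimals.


H = -0.143*log2(0.143) - 0.857*log2(0.857) = 0.592.

0.592


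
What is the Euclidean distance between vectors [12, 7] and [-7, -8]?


d = sqrt(sum of squared differences). (12--7)^2=361, (7--8)^2=225. Sum = 586.

sqrt(586)


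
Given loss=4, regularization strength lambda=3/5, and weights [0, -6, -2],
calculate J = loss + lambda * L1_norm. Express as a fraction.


L1 norm = sum(|w|) = 8. J = 4 + 3/5 * 8 = 44/5.

44/5


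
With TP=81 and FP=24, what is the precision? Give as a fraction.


Precision = TP / (TP + FP) = 81 / 105 = 27/35.

27/35


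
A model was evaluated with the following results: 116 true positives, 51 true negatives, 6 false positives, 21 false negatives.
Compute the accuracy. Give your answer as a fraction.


Accuracy = (TP + TN) / (TP + TN + FP + FN) = (116 + 51) / 194 = 167/194.

167/194


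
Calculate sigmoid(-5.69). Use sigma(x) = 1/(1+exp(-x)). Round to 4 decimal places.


sigma(-5.69) = 1/(1+e^(5.69)) = 1/(1+295.893621) = 1/296.893621 = 0.0034.

0.0034


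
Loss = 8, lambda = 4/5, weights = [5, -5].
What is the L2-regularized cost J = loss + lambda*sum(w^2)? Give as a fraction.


L2 sq norm = sum(w^2) = 50. J = 8 + 4/5 * 50 = 48.

48


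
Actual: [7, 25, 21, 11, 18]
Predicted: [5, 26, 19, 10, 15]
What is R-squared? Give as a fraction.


Mean(y) = 82/5. SS_res = 19. SS_tot = 1076/5. R^2 = 1 - 19/(1076/5) = 981/1076.

981/1076


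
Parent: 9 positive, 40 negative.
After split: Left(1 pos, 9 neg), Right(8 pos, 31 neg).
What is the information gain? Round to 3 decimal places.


H(parent) = 0.6880. H(left) = 0.4690, H(right) = 0.7321. Weighted = (10/49)*0.4690 + (39/49)*0.7321 = 0.6784. IG = 0.6880 - 0.6784 = 0.0096, which rounds to 0.010.

0.010


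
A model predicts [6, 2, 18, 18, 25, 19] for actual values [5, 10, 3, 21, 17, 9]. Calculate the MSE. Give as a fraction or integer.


MSE = (1/6) * ((5-6)^2=1 + (10-2)^2=64 + (3-18)^2=225 + (21-18)^2=9 + (17-25)^2=64 + (9-19)^2=100). Sum = 463. MSE = 463/6.

463/6


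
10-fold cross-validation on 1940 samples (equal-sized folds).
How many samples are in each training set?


Each validation fold has 1940/10 = 194 samples. Training set = 1940 - 194 = 1746.

1746


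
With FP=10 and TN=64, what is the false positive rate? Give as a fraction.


FPR = FP / (FP + TN) = 10 / 74 = 5/37.

5/37


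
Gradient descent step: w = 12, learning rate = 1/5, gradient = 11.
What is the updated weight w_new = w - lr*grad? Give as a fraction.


w_new = 12 - 1/5 * 11 = 12 - 11/5 = 49/5.

49/5


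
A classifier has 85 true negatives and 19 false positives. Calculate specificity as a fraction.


Specificity = TN / (TN + FP) = 85 / 104 = 85/104.

85/104


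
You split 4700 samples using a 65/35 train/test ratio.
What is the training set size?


Test set = 4700 * 35% = 1645. Training set = 4700 - 1645 = 3055.

3055


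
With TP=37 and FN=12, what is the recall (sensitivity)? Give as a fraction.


Recall = TP / (TP + FN) = 37 / 49 = 37/49.

37/49


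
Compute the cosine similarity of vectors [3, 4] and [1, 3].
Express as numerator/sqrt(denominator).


dot = 15. |a|^2 = 25, |b|^2 = 10. cos = 15/sqrt(250).

15/sqrt(250)


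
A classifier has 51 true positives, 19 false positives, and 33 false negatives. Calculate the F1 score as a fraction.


Precision = 51/70 = 51/70. Recall = 51/84 = 17/28. F1 = 2*P*R/(P+R) = 51/77.

51/77


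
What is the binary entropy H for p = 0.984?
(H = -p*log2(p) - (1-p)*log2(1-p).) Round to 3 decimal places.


H = -0.984*log2(0.984) - 0.016*log2(0.016) = 0.118.

0.118


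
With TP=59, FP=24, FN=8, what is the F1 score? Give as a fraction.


Precision = 59/83 = 59/83. Recall = 59/67 = 59/67. F1 = 2*P*R/(P+R) = 59/75.

59/75


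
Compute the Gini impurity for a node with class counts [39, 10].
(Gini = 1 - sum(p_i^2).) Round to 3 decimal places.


Total = 49. Proportions: 39/49, 10/49. sum(p_i^2) = 0.6751. Gini = 1 - 0.6751 = 0.3249, which rounds to 0.325.

0.325


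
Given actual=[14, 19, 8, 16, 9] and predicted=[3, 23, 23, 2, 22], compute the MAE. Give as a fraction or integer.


MAE = (1/5) * (|14-3|=11 + |19-23|=4 + |8-23|=15 + |16-2|=14 + |9-22|=13). Sum = 57. MAE = 57/5.

57/5


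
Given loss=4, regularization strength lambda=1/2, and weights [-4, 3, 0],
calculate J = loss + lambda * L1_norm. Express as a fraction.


L1 norm = sum(|w|) = 7. J = 4 + 1/2 * 7 = 15/2.

15/2


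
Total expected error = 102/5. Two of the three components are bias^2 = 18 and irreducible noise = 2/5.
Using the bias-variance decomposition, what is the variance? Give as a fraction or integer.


Total error = bias^2 + variance + irreducible noise. So variance = 102/5 - 18 - 2/5 = 2.

2


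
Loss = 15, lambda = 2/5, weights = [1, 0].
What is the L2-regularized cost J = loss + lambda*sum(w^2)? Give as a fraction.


L2 sq norm = sum(w^2) = 1. J = 15 + 2/5 * 1 = 77/5.

77/5


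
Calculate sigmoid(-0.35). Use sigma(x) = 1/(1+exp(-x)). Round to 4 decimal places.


sigma(-0.35) = 1/(1+e^(0.35)) = 1/(1+1.419068) = 1/2.419068 = 0.4134.

0.4134


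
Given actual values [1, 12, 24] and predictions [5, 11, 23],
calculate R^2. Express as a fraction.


Mean(y) = 37/3. SS_res = 18. SS_tot = 794/3. R^2 = 1 - 18/(794/3) = 370/397.

370/397


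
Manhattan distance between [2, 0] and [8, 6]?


d = sum of absolute differences: |2-8|=6 + |0-6|=6 = 12.

12


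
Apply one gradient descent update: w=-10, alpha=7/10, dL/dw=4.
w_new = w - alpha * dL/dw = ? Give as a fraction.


w_new = -10 - 7/10 * 4 = -10 - 14/5 = -64/5.

-64/5


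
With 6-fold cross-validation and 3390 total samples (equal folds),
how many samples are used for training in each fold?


Each validation fold has 3390/6 = 565 samples. Training set = 3390 - 565 = 2825.

2825


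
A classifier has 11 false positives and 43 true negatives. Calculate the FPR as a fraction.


FPR = FP / (FP + TN) = 11 / 54 = 11/54.

11/54


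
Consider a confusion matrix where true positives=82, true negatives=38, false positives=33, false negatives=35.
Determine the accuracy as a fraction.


Accuracy = (TP + TN) / (TP + TN + FP + FN) = (82 + 38) / 188 = 30/47.

30/47


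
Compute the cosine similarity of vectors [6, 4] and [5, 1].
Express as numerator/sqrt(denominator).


dot = 34. |a|^2 = 52, |b|^2 = 26. cos = 34/sqrt(1352).

34/sqrt(1352)


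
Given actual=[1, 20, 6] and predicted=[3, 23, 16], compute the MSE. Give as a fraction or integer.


MSE = (1/3) * ((1-3)^2=4 + (20-23)^2=9 + (6-16)^2=100). Sum = 113. MSE = 113/3.

113/3


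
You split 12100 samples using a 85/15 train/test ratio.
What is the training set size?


Test set = 12100 * 15% = 1815. Training set = 12100 - 1815 = 10285.

10285


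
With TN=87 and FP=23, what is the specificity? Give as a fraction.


Specificity = TN / (TN + FP) = 87 / 110 = 87/110.

87/110


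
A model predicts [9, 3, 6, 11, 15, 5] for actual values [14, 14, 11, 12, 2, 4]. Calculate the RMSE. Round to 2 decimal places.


MSE = 57.0000. RMSE = sqrt(57.0000) = 7.55.

7.55


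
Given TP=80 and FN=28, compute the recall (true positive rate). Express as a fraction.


Recall = TP / (TP + FN) = 80 / 108 = 20/27.

20/27


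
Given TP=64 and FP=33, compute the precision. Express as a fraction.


Precision = TP / (TP + FP) = 64 / 97 = 64/97.

64/97


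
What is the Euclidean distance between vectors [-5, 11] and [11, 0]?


d = sqrt(sum of squared differences). (-5-11)^2=256, (11-0)^2=121. Sum = 377.

sqrt(377)


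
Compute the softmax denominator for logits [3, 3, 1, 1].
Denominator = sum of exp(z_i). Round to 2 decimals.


Denom = e^3=20.0855 + e^3=20.0855 + e^1=2.7183 + e^1=2.7183. Sum = 45.6076, which rounds to 45.61.

45.61


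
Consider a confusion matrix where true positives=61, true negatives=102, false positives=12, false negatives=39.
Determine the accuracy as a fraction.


Accuracy = (TP + TN) / (TP + TN + FP + FN) = (61 + 102) / 214 = 163/214.

163/214


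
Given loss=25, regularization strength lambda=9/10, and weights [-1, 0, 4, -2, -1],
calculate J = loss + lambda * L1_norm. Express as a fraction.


L1 norm = sum(|w|) = 8. J = 25 + 9/10 * 8 = 161/5.

161/5


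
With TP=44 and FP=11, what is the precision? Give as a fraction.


Precision = TP / (TP + FP) = 44 / 55 = 4/5.

4/5


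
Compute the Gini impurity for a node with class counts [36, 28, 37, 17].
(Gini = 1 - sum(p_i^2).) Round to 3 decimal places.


Total = 118. Proportions: 36/118, 28/118, 37/118, 17/118. sum(p_i^2) = 0.2685. Gini = 1 - 0.2685 = 0.7315, which rounds to 0.732.

0.732


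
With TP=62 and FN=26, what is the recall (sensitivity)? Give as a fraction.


Recall = TP / (TP + FN) = 62 / 88 = 31/44.

31/44


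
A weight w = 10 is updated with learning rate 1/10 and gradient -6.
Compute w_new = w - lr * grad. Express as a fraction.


w_new = 10 - 1/10 * -6 = 10 - -3/5 = 53/5.

53/5


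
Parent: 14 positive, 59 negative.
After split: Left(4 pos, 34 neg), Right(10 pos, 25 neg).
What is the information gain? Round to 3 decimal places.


H(parent) = 0.7052. H(left) = 0.4855, H(right) = 0.8631. Weighted = (38/73)*0.4855 + (35/73)*0.8631 = 0.6665. IG = 0.7052 - 0.6665 = 0.0387, which rounds to 0.039.

0.039


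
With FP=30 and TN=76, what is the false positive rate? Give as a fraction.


FPR = FP / (FP + TN) = 30 / 106 = 15/53.

15/53


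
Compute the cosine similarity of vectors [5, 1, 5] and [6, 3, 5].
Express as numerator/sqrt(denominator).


dot = 58. |a|^2 = 51, |b|^2 = 70. cos = 58/sqrt(3570).

58/sqrt(3570)


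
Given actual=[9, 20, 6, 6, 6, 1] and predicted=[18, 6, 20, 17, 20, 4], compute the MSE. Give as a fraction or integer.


MSE = (1/6) * ((9-18)^2=81 + (20-6)^2=196 + (6-20)^2=196 + (6-17)^2=121 + (6-20)^2=196 + (1-4)^2=9). Sum = 799. MSE = 799/6.

799/6


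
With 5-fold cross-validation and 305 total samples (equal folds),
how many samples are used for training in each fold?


Each validation fold has 305/5 = 61 samples. Training set = 305 - 61 = 244.

244


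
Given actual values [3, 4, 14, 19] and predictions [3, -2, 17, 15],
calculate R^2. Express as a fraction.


Mean(y) = 10. SS_res = 61. SS_tot = 182. R^2 = 1 - 61/(182) = 121/182.

121/182


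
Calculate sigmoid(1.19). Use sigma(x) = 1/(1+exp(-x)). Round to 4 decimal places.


sigma(1.19) = 1/(1+e^(-1.19)) = 1/(1+0.304221) = 1/1.304221 = 0.7667.

0.7667


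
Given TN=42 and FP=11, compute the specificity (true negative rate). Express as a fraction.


Specificity = TN / (TN + FP) = 42 / 53 = 42/53.

42/53


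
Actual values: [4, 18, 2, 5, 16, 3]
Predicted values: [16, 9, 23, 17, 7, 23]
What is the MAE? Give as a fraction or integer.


MAE = (1/6) * (|4-16|=12 + |18-9|=9 + |2-23|=21 + |5-17|=12 + |16-7|=9 + |3-23|=20). Sum = 83. MAE = 83/6.

83/6


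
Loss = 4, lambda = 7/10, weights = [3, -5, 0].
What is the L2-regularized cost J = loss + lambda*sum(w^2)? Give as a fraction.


L2 sq norm = sum(w^2) = 34. J = 4 + 7/10 * 34 = 139/5.

139/5


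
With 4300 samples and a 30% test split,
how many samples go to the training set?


Test set = 4300 * 30% = 1290. Training set = 4300 - 1290 = 3010.

3010


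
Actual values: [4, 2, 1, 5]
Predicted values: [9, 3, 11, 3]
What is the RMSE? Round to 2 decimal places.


MSE = 32.5000. RMSE = sqrt(32.5000) = 5.70.

5.70


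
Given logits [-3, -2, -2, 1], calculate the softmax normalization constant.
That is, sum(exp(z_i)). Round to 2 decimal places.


Denom = e^-3=0.0498 + e^-2=0.1353 + e^-2=0.1353 + e^1=2.7183. Sum = 3.0387, which rounds to 3.04.

3.04


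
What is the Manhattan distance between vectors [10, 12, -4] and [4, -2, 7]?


d = sum of absolute differences: |10-4|=6 + |12--2|=14 + |-4-7|=11 = 31.

31


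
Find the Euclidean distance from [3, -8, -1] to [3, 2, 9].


d = sqrt(sum of squared differences). (3-3)^2=0, (-8-2)^2=100, (-1-9)^2=100. Sum = 200.

sqrt(200)


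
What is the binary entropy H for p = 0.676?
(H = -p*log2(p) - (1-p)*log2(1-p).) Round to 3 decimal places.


H = -0.676*log2(0.676) - 0.324*log2(0.324) = 0.909.

0.909


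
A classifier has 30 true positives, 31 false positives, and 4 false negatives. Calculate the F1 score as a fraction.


Precision = 30/61 = 30/61. Recall = 30/34 = 15/17. F1 = 2*P*R/(P+R) = 12/19.

12/19


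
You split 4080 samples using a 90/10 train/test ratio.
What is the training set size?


Test set = 4080 * 10% = 408. Training set = 4080 - 408 = 3672.

3672


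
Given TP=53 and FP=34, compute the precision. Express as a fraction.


Precision = TP / (TP + FP) = 53 / 87 = 53/87.

53/87


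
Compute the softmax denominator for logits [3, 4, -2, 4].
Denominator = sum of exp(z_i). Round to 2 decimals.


Denom = e^3=20.0855 + e^4=54.5982 + e^-2=0.1353 + e^4=54.5982. Sum = 129.4172, which rounds to 129.42.

129.42


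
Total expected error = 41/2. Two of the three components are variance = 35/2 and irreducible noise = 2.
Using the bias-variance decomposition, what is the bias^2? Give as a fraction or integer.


Total error = bias^2 + variance + irreducible noise. So bias^2 = 41/2 - 35/2 - 2 = 1.

1


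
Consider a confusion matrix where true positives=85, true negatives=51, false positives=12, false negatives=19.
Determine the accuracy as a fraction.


Accuracy = (TP + TN) / (TP + TN + FP + FN) = (85 + 51) / 167 = 136/167.

136/167


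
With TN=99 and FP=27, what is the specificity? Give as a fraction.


Specificity = TN / (TN + FP) = 99 / 126 = 11/14.

11/14


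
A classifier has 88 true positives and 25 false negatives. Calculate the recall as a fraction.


Recall = TP / (TP + FN) = 88 / 113 = 88/113.

88/113


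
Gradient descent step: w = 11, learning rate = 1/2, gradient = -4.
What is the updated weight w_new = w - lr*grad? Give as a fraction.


w_new = 11 - 1/2 * -4 = 11 - -2 = 13.

13


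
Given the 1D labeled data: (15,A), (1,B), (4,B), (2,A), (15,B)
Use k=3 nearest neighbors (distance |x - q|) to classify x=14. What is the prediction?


Distances: |15-14|=1, |1-14|=13, |4-14|=10, |2-14|=12, |15-14|=1. 3 nearest: (15,A), (15,B), (4,B). Counts: {'A': 1, 'B': 2}. Majority class: B.

B


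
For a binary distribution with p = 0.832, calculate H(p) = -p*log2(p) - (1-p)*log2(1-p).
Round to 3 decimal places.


H = -0.832*log2(0.832) - 0.168*log2(0.168) = 0.653.

0.653


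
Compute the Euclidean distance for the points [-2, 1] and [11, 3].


d = sqrt(sum of squared differences). (-2-11)^2=169, (1-3)^2=4. Sum = 173.

sqrt(173)


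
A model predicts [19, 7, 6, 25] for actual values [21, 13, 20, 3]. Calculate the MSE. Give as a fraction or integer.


MSE = (1/4) * ((21-19)^2=4 + (13-7)^2=36 + (20-6)^2=196 + (3-25)^2=484). Sum = 720. MSE = 180.

180


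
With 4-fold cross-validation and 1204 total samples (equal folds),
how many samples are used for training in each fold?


Each validation fold has 1204/4 = 301 samples. Training set = 1204 - 301 = 903.

903


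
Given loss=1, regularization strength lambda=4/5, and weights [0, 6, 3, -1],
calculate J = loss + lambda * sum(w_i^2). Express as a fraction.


L2 sq norm = sum(w^2) = 46. J = 1 + 4/5 * 46 = 189/5.

189/5


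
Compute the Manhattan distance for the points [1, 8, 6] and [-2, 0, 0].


d = sum of absolute differences: |1--2|=3 + |8-0|=8 + |6-0|=6 = 17.

17


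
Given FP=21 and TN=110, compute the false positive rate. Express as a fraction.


FPR = FP / (FP + TN) = 21 / 131 = 21/131.

21/131


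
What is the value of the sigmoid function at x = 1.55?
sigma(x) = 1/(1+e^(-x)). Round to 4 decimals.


sigma(1.55) = 1/(1+e^(-1.55)) = 1/(1+0.212248) = 1/1.212248 = 0.8249.

0.8249


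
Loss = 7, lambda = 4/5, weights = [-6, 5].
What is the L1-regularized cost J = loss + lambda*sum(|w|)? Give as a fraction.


L1 norm = sum(|w|) = 11. J = 7 + 4/5 * 11 = 79/5.

79/5


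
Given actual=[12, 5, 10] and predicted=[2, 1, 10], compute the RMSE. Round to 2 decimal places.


MSE = 38.6667. RMSE = sqrt(38.6667) = 6.22.

6.22


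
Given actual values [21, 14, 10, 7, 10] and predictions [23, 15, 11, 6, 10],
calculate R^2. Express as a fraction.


Mean(y) = 62/5. SS_res = 7. SS_tot = 586/5. R^2 = 1 - 7/(586/5) = 551/586.

551/586


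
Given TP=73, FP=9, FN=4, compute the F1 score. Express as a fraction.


Precision = 73/82 = 73/82. Recall = 73/77 = 73/77. F1 = 2*P*R/(P+R) = 146/159.

146/159


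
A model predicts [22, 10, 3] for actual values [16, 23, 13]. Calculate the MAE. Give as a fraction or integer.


MAE = (1/3) * (|16-22|=6 + |23-10|=13 + |13-3|=10). Sum = 29. MAE = 29/3.

29/3


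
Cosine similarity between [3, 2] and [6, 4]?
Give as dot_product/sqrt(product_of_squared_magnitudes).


dot = 26. |a|^2 = 13, |b|^2 = 52. cos = 26/sqrt(676).

26/sqrt(676)


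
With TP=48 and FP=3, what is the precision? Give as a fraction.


Precision = TP / (TP + FP) = 48 / 51 = 16/17.

16/17


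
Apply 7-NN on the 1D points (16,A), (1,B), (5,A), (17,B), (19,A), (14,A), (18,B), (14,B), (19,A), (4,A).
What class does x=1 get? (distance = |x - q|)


Distances: |16-1|=15, |1-1|=0, |5-1|=4, |17-1|=16, |19-1|=18, |14-1|=13, |18-1|=17, |14-1|=13, |19-1|=18, |4-1|=3. 7 nearest: (1,B), (4,A), (5,A), (14,A), (14,B), (16,A), (17,B). Counts: {'B': 3, 'A': 4}. Majority class: A.

A


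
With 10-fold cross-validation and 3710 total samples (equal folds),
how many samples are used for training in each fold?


Each validation fold has 3710/10 = 371 samples. Training set = 3710 - 371 = 3339.

3339


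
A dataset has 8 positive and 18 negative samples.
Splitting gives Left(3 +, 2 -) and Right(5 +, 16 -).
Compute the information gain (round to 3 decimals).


H(parent) = 0.8905. H(left) = 0.9710, H(right) = 0.7919. Weighted = (5/26)*0.9710 + (21/26)*0.7919 = 0.8263. IG = 0.8905 - 0.8263 = 0.0642, which rounds to 0.064.

0.064


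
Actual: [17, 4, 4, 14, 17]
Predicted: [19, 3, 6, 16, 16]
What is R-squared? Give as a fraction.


Mean(y) = 56/5. SS_res = 14. SS_tot = 894/5. R^2 = 1 - 14/(894/5) = 412/447.

412/447


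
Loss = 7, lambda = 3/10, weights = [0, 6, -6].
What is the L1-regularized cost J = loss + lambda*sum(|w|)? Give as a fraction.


L1 norm = sum(|w|) = 12. J = 7 + 3/10 * 12 = 53/5.

53/5


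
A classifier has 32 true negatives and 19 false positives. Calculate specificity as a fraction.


Specificity = TN / (TN + FP) = 32 / 51 = 32/51.

32/51


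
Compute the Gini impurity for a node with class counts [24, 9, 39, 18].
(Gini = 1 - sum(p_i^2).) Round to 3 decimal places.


Total = 90. Proportions: 24/90, 9/90, 39/90, 18/90. sum(p_i^2) = 0.3089. Gini = 1 - 0.3089 = 0.6911, which rounds to 0.691.

0.691


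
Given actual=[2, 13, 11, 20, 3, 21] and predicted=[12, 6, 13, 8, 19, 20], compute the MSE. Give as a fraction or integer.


MSE = (1/6) * ((2-12)^2=100 + (13-6)^2=49 + (11-13)^2=4 + (20-8)^2=144 + (3-19)^2=256 + (21-20)^2=1). Sum = 554. MSE = 277/3.

277/3


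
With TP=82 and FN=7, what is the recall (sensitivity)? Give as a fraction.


Recall = TP / (TP + FN) = 82 / 89 = 82/89.

82/89


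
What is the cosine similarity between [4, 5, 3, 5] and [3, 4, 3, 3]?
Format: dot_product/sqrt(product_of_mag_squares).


dot = 56. |a|^2 = 75, |b|^2 = 43. cos = 56/sqrt(3225).

56/sqrt(3225)


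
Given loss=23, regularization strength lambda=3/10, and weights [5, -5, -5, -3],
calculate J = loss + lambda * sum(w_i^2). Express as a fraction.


L2 sq norm = sum(w^2) = 84. J = 23 + 3/10 * 84 = 241/5.

241/5


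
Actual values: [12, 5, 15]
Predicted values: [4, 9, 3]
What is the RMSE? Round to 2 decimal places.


MSE = 74.6667. RMSE = sqrt(74.6667) = 8.64.

8.64


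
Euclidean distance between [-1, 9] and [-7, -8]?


d = sqrt(sum of squared differences). (-1--7)^2=36, (9--8)^2=289. Sum = 325.

sqrt(325)


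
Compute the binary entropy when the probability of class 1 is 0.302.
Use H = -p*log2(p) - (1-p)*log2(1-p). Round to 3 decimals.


H = -0.302*log2(0.302) - 0.698*log2(0.698) = 0.884.

0.884


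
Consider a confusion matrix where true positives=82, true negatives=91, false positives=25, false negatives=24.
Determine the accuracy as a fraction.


Accuracy = (TP + TN) / (TP + TN + FP + FN) = (82 + 91) / 222 = 173/222.

173/222


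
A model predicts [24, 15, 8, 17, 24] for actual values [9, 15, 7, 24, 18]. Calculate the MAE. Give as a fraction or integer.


MAE = (1/5) * (|9-24|=15 + |15-15|=0 + |7-8|=1 + |24-17|=7 + |18-24|=6). Sum = 29. MAE = 29/5.

29/5
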